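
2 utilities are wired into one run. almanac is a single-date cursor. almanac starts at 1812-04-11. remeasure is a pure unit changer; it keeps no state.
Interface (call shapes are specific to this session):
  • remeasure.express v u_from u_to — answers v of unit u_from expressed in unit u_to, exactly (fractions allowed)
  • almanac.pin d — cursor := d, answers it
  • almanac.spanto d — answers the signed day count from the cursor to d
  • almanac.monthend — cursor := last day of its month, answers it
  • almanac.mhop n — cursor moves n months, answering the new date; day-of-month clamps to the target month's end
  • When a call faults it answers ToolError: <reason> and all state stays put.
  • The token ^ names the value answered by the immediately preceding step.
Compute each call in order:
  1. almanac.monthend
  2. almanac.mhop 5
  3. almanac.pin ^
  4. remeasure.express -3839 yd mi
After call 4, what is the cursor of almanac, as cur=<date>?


Answer: cur=1812-09-30

Derivation:
# 1. almanac.monthend() : 1812-04-30
# 2. almanac.mhop(5) : 1812-09-30
# 3. almanac.pin(^) : 1812-09-30
# 4. remeasure.express(-3839, yd, mi) : -349/160


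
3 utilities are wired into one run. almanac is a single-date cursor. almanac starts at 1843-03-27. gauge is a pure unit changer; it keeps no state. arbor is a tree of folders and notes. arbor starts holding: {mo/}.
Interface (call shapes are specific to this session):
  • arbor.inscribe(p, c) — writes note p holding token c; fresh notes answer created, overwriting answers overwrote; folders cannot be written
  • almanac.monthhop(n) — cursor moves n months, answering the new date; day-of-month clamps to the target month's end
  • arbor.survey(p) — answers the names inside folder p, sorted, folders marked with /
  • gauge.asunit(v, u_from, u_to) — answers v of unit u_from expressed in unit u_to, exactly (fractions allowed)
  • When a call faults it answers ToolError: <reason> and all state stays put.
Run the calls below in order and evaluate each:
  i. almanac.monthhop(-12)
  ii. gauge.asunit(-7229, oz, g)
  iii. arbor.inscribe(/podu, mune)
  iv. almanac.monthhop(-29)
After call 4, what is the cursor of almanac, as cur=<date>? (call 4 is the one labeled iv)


Answer: cur=1839-10-27

Derivation:
Then almanac.monthhop using n=-12, and see 1842-03-27.
Invoking gauge.asunit using v=-7229, u_from=oz, u_to=g, — result: -327901924273/1600000.
I call arbor.inscribe using p=/podu, c=mune, → created.
I invoke almanac.monthhop using n=-29, giving 1839-10-27.


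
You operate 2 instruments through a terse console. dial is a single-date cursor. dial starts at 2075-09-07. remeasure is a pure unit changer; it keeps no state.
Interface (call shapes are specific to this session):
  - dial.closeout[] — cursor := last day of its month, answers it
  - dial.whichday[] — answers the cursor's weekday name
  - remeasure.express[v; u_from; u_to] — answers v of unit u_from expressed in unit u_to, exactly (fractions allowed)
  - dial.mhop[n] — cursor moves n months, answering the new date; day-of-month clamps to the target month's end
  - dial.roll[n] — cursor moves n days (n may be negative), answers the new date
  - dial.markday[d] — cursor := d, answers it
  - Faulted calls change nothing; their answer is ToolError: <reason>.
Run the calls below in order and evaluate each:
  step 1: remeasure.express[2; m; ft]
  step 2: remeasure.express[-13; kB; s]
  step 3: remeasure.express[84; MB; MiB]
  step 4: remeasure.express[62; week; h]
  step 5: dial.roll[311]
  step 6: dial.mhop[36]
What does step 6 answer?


Act: remeasure.express[2; m; ft]
Obs: 2500/381
Act: remeasure.express[-13; kB; s]
Obs: ToolError: incompatible units
Act: remeasure.express[84; MB; MiB]
Obs: 328125/4096
Act: remeasure.express[62; week; h]
Obs: 10416
Act: dial.roll[311]
Obs: 2076-07-14
Act: dial.mhop[36]
Obs: 2079-07-14

Answer: 2079-07-14


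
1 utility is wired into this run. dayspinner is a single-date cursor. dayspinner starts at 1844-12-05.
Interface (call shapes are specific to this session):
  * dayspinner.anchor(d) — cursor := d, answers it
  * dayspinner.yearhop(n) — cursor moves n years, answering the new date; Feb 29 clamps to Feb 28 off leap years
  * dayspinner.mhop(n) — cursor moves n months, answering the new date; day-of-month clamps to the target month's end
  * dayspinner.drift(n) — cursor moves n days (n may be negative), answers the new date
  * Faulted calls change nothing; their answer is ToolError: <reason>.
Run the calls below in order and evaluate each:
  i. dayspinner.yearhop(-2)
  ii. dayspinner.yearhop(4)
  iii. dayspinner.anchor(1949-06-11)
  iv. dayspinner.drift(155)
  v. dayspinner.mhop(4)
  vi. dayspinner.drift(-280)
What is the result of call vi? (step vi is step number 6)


Answer: 1949-06-06

Derivation:
CALL dayspinner.yearhop[n: -2]
RET  1842-12-05
CALL dayspinner.yearhop[n: 4]
RET  1846-12-05
CALL dayspinner.anchor[d: 1949-06-11]
RET  1949-06-11
CALL dayspinner.drift[n: 155]
RET  1949-11-13
CALL dayspinner.mhop[n: 4]
RET  1950-03-13
CALL dayspinner.drift[n: -280]
RET  1949-06-06


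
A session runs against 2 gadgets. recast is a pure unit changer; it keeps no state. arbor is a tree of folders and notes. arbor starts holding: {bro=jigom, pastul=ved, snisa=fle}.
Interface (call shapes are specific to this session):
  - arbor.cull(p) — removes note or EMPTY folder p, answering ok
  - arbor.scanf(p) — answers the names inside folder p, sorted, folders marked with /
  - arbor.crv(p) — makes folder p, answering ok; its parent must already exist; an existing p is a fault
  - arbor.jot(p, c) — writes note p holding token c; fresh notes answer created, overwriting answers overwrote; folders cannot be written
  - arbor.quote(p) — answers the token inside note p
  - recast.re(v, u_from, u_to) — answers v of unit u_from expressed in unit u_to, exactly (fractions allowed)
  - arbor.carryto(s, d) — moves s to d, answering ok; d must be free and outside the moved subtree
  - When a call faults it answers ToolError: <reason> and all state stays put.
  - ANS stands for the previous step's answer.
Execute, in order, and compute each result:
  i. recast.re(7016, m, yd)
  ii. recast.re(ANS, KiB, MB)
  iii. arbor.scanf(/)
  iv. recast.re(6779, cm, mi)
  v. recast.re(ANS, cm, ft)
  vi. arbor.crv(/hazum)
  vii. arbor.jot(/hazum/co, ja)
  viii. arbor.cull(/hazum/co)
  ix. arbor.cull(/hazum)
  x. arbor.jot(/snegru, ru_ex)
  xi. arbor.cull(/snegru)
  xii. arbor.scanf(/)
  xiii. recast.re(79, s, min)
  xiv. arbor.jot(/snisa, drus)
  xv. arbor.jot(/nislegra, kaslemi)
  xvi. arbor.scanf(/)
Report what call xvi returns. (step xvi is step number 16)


-> re(v=7016, u_from=m, u_to=yd)
<- 8770000/1143
-> re(v=ANS, u_from=KiB, u_to=MB)
<- 224512/28575
-> scanf(p=/)
<- [bro, pastul, snisa]
-> re(v=6779, u_from=cm, u_to=mi)
<- 33895/804672
-> re(v=ANS, u_from=cm, u_to=ft)
<- 847375/613160064
-> crv(p=/hazum)
<- ok
-> jot(p=/hazum/co, c=ja)
<- created
-> cull(p=/hazum/co)
<- ok
-> cull(p=/hazum)
<- ok
-> jot(p=/snegru, c=ru_ex)
<- created
-> cull(p=/snegru)
<- ok
-> scanf(p=/)
<- [bro, pastul, snisa]
-> re(v=79, u_from=s, u_to=min)
<- 79/60
-> jot(p=/snisa, c=drus)
<- overwrote
-> jot(p=/nislegra, c=kaslemi)
<- created
-> scanf(p=/)
<- [bro, nislegra, pastul, snisa]

Answer: [bro, nislegra, pastul, snisa]


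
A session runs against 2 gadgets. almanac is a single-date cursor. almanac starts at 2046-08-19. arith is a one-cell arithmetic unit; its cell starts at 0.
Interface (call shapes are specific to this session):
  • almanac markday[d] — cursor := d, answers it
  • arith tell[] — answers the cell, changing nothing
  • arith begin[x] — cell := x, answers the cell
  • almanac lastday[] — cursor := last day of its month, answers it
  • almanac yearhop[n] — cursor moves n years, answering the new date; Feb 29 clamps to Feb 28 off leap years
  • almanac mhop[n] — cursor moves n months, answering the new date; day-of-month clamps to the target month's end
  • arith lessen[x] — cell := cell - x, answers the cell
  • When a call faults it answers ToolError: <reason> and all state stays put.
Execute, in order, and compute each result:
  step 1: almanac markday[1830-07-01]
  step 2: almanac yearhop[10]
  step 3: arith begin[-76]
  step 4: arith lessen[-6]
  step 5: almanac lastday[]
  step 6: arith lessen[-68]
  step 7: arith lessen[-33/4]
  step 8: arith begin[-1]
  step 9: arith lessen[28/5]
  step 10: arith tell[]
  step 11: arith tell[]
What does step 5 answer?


Do: almanac markday[d=1830-07-01]
See: 1830-07-01
Do: almanac yearhop[n=10]
See: 1840-07-01
Do: arith begin[x=-76]
See: -76
Do: arith lessen[x=-6]
See: -70
Do: almanac lastday[]
See: 1840-07-31
Do: arith lessen[x=-68]
See: -2
Do: arith lessen[x=-33/4]
See: 25/4
Do: arith begin[x=-1]
See: -1
Do: arith lessen[x=28/5]
See: -33/5
Do: arith tell[]
See: -33/5
Do: arith tell[]
See: -33/5

Answer: 1840-07-31


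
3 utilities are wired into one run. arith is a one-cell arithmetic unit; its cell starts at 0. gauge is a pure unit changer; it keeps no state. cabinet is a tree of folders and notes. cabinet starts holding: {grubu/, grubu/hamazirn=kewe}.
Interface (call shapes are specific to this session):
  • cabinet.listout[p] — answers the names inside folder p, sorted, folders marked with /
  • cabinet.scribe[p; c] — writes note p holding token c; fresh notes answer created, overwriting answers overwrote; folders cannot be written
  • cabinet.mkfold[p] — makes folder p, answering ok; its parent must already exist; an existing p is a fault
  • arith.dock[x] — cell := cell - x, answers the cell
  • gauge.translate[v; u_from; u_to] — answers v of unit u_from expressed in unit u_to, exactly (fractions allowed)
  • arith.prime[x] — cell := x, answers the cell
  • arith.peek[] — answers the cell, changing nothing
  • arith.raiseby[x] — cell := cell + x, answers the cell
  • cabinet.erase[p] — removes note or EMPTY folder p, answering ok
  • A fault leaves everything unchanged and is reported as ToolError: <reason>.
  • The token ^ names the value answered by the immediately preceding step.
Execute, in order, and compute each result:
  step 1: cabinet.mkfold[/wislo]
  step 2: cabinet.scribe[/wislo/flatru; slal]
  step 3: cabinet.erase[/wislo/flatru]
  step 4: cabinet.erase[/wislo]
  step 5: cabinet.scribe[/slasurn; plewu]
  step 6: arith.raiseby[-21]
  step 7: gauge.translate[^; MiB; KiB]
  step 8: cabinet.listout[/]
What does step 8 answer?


Answer: [grubu/, slasurn]

Derivation:
Now I run mkfold(p: /wislo), giving ok.
I call scribe(p: /wislo/flatru, c: slal), and observe created.
Using erase(p: /wislo/flatru), — result: ok.
Next I call erase(p: /wislo), → ok.
I use scribe(p: /slasurn, c: plewu), → created.
Invoking raiseby(x: -21), — result: -21.
Calling translate(v: ^, u_from: MiB, u_to: KiB), — result: -21504.
Calling listout(p: /), — result: [grubu/, slasurn].


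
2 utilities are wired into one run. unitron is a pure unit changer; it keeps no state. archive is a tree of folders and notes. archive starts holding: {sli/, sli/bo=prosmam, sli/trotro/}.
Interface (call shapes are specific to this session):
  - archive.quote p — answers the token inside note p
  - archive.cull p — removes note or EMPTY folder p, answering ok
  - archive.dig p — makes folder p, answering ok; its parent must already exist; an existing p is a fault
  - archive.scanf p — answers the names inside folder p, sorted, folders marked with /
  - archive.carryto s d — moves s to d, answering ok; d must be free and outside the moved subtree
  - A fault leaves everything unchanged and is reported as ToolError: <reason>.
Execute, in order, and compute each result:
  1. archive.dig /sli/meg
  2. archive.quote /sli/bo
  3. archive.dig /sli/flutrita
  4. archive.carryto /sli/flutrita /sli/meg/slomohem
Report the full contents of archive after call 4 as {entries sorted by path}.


Do: archive.dig[/sli/meg]
See: ok
Do: archive.quote[/sli/bo]
See: prosmam
Do: archive.dig[/sli/flutrita]
See: ok
Do: archive.carryto[/sli/flutrita; /sli/meg/slomohem]
See: ok

Answer: {sli/, sli/bo=prosmam, sli/meg/, sli/meg/slomohem/, sli/trotro/}


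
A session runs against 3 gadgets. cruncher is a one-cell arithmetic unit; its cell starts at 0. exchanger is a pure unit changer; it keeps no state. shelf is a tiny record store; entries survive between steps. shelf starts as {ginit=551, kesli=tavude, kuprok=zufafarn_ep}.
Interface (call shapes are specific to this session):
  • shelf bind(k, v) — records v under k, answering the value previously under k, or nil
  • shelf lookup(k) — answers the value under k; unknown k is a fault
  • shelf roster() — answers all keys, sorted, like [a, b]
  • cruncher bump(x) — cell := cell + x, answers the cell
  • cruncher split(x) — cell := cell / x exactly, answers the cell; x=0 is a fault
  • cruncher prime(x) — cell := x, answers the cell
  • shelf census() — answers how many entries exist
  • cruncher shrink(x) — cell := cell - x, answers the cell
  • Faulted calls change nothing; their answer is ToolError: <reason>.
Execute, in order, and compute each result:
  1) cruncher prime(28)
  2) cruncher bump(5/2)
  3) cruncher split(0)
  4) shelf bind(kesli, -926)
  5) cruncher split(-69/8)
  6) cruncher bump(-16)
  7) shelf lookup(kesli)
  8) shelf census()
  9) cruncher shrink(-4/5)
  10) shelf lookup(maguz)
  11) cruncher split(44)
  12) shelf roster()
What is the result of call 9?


Step: cruncher prime[x: 28]
Result: 28
Step: cruncher bump[x: 5/2]
Result: 61/2
Step: cruncher split[x: 0]
Result: ToolError: division by zero
Step: shelf bind[k: kesli; v: -926]
Result: tavude
Step: cruncher split[x: -69/8]
Result: -244/69
Step: cruncher bump[x: -16]
Result: -1348/69
Step: shelf lookup[k: kesli]
Result: -926
Step: shelf census[]
Result: 3
Step: cruncher shrink[x: -4/5]
Result: -6464/345
Step: shelf lookup[k: maguz]
Result: ToolError: no such key maguz
Step: cruncher split[x: 44]
Result: -1616/3795
Step: shelf roster[]
Result: [ginit, kesli, kuprok]

Answer: -6464/345


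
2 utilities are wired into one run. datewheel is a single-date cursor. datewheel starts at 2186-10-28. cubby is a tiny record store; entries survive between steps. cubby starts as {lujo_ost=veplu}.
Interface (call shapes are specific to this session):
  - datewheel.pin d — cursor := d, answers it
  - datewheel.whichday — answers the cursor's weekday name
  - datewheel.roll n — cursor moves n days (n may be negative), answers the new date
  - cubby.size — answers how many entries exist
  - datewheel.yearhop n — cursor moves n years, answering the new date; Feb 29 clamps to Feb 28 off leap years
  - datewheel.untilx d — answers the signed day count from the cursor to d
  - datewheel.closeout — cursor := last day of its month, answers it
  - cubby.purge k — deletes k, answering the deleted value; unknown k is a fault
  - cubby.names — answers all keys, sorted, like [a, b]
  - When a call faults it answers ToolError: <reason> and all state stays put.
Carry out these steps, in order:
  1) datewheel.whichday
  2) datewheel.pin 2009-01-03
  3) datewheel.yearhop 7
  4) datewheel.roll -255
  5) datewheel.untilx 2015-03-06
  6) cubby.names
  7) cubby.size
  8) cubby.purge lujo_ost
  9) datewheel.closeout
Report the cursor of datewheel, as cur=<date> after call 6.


> datewheel.whichday
= Saturday
> datewheel.pin d='2009-01-03'
= 2009-01-03
> datewheel.yearhop n='7'
= 2016-01-03
> datewheel.roll n='-255'
= 2015-04-23
> datewheel.untilx d='2015-03-06'
= -48
> cubby.names
= [lujo_ost]
> cubby.size
= 1
> cubby.purge k='lujo_ost'
= veplu
> datewheel.closeout
= 2015-04-30

Answer: cur=2015-04-23


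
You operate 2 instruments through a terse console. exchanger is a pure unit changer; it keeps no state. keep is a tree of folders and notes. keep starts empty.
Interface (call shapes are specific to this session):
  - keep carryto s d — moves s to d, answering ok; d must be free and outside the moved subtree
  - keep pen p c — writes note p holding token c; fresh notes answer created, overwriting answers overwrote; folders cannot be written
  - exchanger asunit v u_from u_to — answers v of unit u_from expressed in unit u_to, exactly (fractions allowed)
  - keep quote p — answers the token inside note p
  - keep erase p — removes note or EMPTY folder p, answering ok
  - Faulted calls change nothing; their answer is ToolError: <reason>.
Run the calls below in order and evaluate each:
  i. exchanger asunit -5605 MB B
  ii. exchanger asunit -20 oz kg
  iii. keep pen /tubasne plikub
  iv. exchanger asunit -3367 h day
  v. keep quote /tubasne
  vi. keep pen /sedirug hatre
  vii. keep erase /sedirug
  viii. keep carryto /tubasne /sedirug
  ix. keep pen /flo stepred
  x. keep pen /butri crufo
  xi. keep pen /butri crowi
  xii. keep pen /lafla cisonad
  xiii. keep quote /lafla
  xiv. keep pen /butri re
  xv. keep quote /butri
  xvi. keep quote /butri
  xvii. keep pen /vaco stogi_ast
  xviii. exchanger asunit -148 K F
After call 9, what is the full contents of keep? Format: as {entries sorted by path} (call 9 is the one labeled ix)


;; 1. exchanger asunit(v: -5605, u_from: MB, u_to: B) : -5605000000
;; 2. exchanger asunit(v: -20, u_from: oz, u_to: kg) : -45359237/80000000
;; 3. keep pen(p: /tubasne, c: plikub) : created
;; 4. exchanger asunit(v: -3367, u_from: h, u_to: day) : -3367/24
;; 5. keep quote(p: /tubasne) : plikub
;; 6. keep pen(p: /sedirug, c: hatre) : created
;; 7. keep erase(p: /sedirug) : ok
;; 8. keep carryto(s: /tubasne, d: /sedirug) : ok
;; 9. keep pen(p: /flo, c: stepred) : created
;; 10. keep pen(p: /butri, c: crufo) : created
;; 11. keep pen(p: /butri, c: crowi) : overwrote
;; 12. keep pen(p: /lafla, c: cisonad) : created
;; 13. keep quote(p: /lafla) : cisonad
;; 14. keep pen(p: /butri, c: re) : overwrote
;; 15. keep quote(p: /butri) : re
;; 16. keep quote(p: /butri) : re
;; 17. keep pen(p: /vaco, c: stogi_ast) : created
;; 18. exchanger asunit(v: -148, u_from: K, u_to: F) : -72607/100

Answer: {flo=stepred, sedirug=plikub}


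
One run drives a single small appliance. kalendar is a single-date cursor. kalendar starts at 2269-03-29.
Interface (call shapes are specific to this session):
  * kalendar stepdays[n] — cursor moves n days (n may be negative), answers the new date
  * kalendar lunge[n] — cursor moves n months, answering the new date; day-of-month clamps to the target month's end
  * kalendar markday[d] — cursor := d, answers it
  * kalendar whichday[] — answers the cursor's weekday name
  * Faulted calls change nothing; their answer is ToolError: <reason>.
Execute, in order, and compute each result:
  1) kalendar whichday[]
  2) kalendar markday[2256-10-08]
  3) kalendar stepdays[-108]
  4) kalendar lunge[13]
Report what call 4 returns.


Next I call kalendar whichday, — result: Monday.
I run kalendar markday(2256-10-08), yielding 2256-10-08.
Using kalendar stepdays(-108), and get 2256-06-22.
I call kalendar lunge(13), — result: 2257-07-22.

Answer: 2257-07-22


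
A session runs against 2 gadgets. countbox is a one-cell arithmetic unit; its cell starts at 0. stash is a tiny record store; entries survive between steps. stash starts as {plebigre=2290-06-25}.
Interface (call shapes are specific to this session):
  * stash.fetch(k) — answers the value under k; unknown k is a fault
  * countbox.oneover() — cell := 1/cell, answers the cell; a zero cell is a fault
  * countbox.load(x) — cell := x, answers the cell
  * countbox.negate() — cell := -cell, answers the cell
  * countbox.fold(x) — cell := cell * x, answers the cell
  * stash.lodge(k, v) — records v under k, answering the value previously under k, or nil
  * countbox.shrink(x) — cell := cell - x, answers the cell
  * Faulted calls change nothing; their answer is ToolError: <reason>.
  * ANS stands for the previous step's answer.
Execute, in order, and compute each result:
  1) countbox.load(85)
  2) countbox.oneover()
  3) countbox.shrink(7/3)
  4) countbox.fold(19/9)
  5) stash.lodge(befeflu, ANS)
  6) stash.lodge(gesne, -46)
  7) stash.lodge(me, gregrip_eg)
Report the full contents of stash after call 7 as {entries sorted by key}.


% load x→85
= 85
% oneover
= 1/85
% shrink x→7/3
= -592/255
% fold x→19/9
= -11248/2295
% lodge k→befeflu v→ANS
= nil
% lodge k→gesne v→-46
= nil
% lodge k→me v→gregrip_eg
= nil

Answer: {befeflu=-11248/2295, gesne=-46, me=gregrip_eg, plebigre=2290-06-25}


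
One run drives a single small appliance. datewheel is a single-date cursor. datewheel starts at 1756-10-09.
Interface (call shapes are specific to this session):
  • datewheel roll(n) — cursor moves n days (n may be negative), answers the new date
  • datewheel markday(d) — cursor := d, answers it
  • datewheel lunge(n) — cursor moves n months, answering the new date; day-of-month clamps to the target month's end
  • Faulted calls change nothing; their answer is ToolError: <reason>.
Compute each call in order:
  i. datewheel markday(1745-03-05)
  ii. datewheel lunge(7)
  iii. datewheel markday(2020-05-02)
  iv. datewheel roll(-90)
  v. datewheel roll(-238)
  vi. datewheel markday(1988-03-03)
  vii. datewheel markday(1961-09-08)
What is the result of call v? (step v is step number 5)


> datewheel markday d→1745-03-05
  1745-03-05
> datewheel lunge n→7
  1745-10-05
> datewheel markday d→2020-05-02
  2020-05-02
> datewheel roll n→-90
  2020-02-02
> datewheel roll n→-238
  2019-06-09
> datewheel markday d→1988-03-03
  1988-03-03
> datewheel markday d→1961-09-08
  1961-09-08

Answer: 2019-06-09


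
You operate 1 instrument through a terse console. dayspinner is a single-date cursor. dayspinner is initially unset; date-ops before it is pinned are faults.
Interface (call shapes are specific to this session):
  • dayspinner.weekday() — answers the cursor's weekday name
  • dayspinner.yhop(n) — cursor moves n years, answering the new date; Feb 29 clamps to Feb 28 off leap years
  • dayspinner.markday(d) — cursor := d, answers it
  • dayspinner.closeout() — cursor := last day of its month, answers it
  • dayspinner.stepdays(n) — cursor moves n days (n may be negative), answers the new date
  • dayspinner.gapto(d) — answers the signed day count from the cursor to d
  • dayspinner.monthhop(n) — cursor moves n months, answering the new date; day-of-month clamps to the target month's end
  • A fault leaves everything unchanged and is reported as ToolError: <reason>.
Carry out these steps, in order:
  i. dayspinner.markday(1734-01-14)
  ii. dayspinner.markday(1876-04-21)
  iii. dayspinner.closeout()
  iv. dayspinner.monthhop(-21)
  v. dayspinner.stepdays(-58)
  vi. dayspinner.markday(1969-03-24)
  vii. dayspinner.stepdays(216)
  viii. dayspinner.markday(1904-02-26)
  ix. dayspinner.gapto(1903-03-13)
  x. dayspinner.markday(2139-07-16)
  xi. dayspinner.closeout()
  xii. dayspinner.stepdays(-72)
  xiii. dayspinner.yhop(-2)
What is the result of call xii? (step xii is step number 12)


Answer: 2139-05-20

Derivation:
% markday d='1734-01-14'
  1734-01-14
% markday d='1876-04-21'
  1876-04-21
% closeout
  1876-04-30
% monthhop n='-21'
  1874-07-30
% stepdays n='-58'
  1874-06-02
% markday d='1969-03-24'
  1969-03-24
% stepdays n='216'
  1969-10-26
% markday d='1904-02-26'
  1904-02-26
% gapto d='1903-03-13'
  -350
% markday d='2139-07-16'
  2139-07-16
% closeout
  2139-07-31
% stepdays n='-72'
  2139-05-20
% yhop n='-2'
  2137-05-20


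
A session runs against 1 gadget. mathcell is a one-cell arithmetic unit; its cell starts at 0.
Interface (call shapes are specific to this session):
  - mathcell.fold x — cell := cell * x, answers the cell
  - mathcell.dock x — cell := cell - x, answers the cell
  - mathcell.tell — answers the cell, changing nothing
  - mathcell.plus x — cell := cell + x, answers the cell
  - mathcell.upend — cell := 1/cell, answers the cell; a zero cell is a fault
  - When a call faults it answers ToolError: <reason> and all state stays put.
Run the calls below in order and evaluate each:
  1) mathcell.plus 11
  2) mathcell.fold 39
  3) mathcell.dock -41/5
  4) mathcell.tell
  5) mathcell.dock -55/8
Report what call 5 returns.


// mathcell.plus(x='11') == 11
// mathcell.fold(x='39') == 429
// mathcell.dock(x='-41/5') == 2186/5
// mathcell.tell() == 2186/5
// mathcell.dock(x='-55/8') == 17763/40

Answer: 17763/40


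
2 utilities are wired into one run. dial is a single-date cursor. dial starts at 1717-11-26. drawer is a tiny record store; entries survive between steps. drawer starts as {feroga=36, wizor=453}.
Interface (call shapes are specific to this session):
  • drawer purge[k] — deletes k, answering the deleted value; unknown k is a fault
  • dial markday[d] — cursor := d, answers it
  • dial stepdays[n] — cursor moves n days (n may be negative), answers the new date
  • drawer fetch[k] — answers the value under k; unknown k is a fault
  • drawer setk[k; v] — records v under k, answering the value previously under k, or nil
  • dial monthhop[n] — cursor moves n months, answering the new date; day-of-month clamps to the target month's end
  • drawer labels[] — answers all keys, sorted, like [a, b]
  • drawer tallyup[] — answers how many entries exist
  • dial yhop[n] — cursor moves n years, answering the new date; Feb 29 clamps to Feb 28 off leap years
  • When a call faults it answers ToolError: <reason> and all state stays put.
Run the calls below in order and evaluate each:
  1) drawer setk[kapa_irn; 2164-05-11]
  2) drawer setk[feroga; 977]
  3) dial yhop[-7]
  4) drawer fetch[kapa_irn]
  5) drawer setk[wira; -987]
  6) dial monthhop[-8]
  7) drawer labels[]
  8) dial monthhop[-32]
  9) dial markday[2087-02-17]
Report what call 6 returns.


Answer: 1710-03-26

Derivation:
-- drawer setk(kapa_irn, 2164-05-11) ~> nil
-- drawer setk(feroga, 977) ~> 36
-- dial yhop(-7) ~> 1710-11-26
-- drawer fetch(kapa_irn) ~> 2164-05-11
-- drawer setk(wira, -987) ~> nil
-- dial monthhop(-8) ~> 1710-03-26
-- drawer labels() ~> [feroga, kapa_irn, wira, wizor]
-- dial monthhop(-32) ~> 1707-07-26
-- dial markday(2087-02-17) ~> 2087-02-17


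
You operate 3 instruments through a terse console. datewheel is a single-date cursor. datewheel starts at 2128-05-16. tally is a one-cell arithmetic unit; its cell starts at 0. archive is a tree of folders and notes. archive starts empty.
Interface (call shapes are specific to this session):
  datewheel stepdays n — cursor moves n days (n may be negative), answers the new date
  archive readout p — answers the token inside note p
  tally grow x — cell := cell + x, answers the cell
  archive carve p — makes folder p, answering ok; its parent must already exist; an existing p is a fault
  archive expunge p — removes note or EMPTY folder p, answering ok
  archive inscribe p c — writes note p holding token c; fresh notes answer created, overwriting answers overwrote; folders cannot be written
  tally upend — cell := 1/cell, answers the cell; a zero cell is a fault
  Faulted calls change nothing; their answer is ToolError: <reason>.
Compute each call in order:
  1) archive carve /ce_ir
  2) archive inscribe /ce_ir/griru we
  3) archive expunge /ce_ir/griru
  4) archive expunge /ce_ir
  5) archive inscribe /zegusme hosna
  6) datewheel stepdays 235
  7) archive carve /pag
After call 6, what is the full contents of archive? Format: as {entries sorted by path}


-> archive carve(p=/ce_ir)
<- ok
-> archive inscribe(p=/ce_ir/griru, c=we)
<- created
-> archive expunge(p=/ce_ir/griru)
<- ok
-> archive expunge(p=/ce_ir)
<- ok
-> archive inscribe(p=/zegusme, c=hosna)
<- created
-> datewheel stepdays(n=235)
<- 2129-01-06
-> archive carve(p=/pag)
<- ok

Answer: {zegusme=hosna}


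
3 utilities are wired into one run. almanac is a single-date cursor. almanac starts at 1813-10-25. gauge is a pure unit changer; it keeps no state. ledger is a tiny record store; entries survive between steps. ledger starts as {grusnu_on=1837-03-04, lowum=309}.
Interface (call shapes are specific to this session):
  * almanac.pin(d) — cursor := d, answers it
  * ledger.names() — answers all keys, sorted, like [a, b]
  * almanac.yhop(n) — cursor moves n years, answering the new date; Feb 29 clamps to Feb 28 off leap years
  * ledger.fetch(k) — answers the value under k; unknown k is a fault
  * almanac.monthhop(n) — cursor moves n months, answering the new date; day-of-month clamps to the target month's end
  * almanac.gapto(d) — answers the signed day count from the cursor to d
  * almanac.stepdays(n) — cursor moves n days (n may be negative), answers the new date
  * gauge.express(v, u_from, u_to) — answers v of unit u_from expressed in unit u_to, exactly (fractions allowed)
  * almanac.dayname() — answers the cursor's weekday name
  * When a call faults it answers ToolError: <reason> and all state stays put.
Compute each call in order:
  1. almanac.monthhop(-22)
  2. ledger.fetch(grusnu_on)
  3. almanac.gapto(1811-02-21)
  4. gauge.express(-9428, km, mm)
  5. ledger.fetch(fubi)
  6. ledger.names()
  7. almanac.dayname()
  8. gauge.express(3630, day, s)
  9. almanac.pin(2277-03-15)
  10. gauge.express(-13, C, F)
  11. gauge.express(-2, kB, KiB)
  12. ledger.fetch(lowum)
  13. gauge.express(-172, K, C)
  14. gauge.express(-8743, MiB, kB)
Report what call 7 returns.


Invoking monthhop using n=-22, → 1811-12-25.
I use fetch using k=grusnu_on, and see 1837-03-04.
I use gapto using d=1811-02-21, yielding -307.
I run express using v=-9428, u_from=km, u_to=mm: -9428000000.
I run fetch using k=fubi, — result: ToolError: no such key fubi.
Using names(), and get [grusnu_on, lowum].
Invoking dayname(), which returns Wednesday.
Invoking express using v=3630, u_from=day, u_to=s, and see 313632000.
I use pin using d=2277-03-15, and see 2277-03-15.
Invoking express using v=-13, u_from=C, u_to=F, and observe 43/5.
Then express using v=-2, u_from=kB, u_to=KiB, → -125/64.
I invoke fetch using k=lowum, and observe 309.
I use express using v=-172, u_from=K, u_to=C, and see -8903/20.
Calling express using v=-8743, u_from=MiB, u_to=kB: -1145962496/125.

Answer: Wednesday


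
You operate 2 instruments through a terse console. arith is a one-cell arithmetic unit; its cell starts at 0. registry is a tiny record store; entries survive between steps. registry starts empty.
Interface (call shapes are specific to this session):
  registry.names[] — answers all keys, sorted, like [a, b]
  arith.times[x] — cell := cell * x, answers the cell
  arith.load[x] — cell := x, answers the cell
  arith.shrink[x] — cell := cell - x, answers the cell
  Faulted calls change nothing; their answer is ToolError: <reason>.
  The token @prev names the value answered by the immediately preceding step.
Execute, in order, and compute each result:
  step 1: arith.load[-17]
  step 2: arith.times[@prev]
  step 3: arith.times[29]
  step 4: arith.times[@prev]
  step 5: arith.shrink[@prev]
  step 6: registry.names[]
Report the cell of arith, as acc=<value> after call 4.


CALL arith.load[x='-17']
RET  -17
CALL arith.times[x='@prev']
RET  289
CALL arith.times[x='29']
RET  8381
CALL arith.times[x='@prev']
RET  70241161
CALL arith.shrink[x='@prev']
RET  0
CALL registry.names[]
RET  []

Answer: acc=70241161


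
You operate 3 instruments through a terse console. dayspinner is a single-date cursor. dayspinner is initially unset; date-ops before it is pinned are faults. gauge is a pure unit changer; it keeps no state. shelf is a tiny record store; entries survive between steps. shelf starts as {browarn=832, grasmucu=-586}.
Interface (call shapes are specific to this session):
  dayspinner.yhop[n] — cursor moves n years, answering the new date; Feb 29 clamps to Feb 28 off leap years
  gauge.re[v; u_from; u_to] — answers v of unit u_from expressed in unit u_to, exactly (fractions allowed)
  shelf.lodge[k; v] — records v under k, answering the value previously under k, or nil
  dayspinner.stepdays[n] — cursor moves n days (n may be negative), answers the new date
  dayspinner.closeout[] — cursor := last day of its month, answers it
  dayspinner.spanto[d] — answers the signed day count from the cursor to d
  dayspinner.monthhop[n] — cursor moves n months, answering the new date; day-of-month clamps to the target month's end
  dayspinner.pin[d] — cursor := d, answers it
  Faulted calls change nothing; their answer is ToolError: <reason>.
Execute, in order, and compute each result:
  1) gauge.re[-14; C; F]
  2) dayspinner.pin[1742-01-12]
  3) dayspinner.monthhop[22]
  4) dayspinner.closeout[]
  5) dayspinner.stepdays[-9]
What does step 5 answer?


→ gauge.re(v='-14', u_from='C', u_to='F')
← 34/5
→ dayspinner.pin(d='1742-01-12')
← 1742-01-12
→ dayspinner.monthhop(n='22')
← 1743-11-12
→ dayspinner.closeout()
← 1743-11-30
→ dayspinner.stepdays(n='-9')
← 1743-11-21

Answer: 1743-11-21


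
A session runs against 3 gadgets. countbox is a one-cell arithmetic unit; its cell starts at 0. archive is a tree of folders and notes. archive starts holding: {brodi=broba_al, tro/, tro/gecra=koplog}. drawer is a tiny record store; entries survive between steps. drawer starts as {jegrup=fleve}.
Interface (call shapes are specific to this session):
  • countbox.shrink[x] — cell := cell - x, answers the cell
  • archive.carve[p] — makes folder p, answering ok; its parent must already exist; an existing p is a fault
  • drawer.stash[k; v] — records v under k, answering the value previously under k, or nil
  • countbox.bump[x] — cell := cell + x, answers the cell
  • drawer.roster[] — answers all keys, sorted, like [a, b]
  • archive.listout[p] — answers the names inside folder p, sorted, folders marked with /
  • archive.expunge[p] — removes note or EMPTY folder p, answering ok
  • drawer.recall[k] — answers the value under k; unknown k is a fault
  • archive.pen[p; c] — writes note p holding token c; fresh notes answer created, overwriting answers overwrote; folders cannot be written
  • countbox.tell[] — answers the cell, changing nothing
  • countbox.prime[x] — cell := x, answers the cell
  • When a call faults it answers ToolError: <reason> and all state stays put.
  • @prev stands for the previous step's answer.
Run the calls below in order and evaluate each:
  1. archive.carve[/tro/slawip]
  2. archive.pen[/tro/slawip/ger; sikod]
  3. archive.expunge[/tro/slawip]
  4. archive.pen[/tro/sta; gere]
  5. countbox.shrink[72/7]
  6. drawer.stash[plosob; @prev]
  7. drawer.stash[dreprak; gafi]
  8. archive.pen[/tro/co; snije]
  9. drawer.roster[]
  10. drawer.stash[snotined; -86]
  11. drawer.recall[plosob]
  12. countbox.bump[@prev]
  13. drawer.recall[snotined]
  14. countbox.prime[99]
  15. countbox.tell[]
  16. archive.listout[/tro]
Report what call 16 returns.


Do: archive.carve[p=/tro/slawip]
See: ok
Do: archive.pen[p=/tro/slawip/ger; c=sikod]
See: created
Do: archive.expunge[p=/tro/slawip]
See: ToolError: not empty
Do: archive.pen[p=/tro/sta; c=gere]
See: created
Do: countbox.shrink[x=72/7]
See: -72/7
Do: drawer.stash[k=plosob; v=@prev]
See: nil
Do: drawer.stash[k=dreprak; v=gafi]
See: nil
Do: archive.pen[p=/tro/co; c=snije]
See: created
Do: drawer.roster[]
See: [dreprak, jegrup, plosob]
Do: drawer.stash[k=snotined; v=-86]
See: nil
Do: drawer.recall[k=plosob]
See: -72/7
Do: countbox.bump[x=@prev]
See: -144/7
Do: drawer.recall[k=snotined]
See: -86
Do: countbox.prime[x=99]
See: 99
Do: countbox.tell[]
See: 99
Do: archive.listout[p=/tro]
See: [co, gecra, slawip/, sta]

Answer: [co, gecra, slawip/, sta]


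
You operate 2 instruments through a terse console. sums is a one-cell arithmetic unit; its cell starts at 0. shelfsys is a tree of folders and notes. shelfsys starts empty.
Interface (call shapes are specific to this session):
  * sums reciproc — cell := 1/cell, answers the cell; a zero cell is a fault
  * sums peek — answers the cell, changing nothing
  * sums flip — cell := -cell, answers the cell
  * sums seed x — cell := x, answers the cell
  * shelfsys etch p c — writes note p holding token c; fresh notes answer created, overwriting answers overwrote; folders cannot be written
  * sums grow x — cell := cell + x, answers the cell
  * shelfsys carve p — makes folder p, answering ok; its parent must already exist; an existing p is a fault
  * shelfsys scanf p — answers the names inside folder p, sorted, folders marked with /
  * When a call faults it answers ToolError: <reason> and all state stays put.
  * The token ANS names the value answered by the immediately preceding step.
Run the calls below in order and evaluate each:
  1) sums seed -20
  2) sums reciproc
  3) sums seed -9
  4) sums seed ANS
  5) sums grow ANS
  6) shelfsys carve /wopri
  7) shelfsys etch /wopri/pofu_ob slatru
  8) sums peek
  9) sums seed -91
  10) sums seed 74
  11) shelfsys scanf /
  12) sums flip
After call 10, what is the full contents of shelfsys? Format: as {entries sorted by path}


I invoke sums seed(x: -20), which returns -20.
I call sums reciproc, which returns -1/20.
I run sums seed(x: -9), and observe -9.
I call sums seed(x: ANS), and observe -9.
Then sums grow(x: ANS), yielding -18.
I run shelfsys carve(p: /wopri), → ok.
Calling shelfsys etch(p: /wopri/pofu_ob, c: slatru), → created.
I call sums peek(), — result: -18.
I use sums seed(x: -91), and observe -91.
Next I call sums seed(x: 74): 74.
Next I call shelfsys scanf(p: /), giving [wopri/].
I run sums flip(), giving -74.

Answer: {wopri/, wopri/pofu_ob=slatru}


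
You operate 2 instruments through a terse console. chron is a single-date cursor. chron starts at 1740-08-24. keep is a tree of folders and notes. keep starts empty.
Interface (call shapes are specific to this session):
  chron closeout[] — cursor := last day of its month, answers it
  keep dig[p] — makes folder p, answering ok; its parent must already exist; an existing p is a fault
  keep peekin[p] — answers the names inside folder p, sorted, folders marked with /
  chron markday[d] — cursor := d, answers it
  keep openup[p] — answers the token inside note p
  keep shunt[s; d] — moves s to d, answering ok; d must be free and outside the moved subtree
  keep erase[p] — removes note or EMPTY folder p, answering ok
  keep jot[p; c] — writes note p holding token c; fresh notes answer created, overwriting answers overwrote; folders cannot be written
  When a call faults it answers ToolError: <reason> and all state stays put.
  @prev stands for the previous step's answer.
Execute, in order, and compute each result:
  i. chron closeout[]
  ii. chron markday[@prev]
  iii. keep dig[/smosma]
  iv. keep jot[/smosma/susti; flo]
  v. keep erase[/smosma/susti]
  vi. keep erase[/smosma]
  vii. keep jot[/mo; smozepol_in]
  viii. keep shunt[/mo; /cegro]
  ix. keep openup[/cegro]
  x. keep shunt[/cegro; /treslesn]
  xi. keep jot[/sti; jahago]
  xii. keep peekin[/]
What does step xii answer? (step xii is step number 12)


Answer: [sti, treslesn]

Derivation:
==> chron closeout()
<== 1740-08-31
==> chron markday(d='@prev')
<== 1740-08-31
==> keep dig(p='/smosma')
<== ok
==> keep jot(p='/smosma/susti', c='flo')
<== created
==> keep erase(p='/smosma/susti')
<== ok
==> keep erase(p='/smosma')
<== ok
==> keep jot(p='/mo', c='smozepol_in')
<== created
==> keep shunt(s='/mo', d='/cegro')
<== ok
==> keep openup(p='/cegro')
<== smozepol_in
==> keep shunt(s='/cegro', d='/treslesn')
<== ok
==> keep jot(p='/sti', c='jahago')
<== created
==> keep peekin(p='/')
<== [sti, treslesn]


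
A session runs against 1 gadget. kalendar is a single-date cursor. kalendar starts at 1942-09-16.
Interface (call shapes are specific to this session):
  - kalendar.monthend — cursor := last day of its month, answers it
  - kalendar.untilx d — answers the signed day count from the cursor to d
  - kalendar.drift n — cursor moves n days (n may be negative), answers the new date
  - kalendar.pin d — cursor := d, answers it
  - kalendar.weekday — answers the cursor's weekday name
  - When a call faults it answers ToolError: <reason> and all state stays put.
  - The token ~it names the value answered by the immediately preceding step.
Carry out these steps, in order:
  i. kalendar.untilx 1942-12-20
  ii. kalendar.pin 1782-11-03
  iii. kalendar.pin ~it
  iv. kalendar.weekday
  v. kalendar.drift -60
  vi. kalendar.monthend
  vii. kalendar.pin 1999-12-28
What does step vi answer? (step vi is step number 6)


Answer: 1782-09-30

Derivation:
;; kalendar.untilx(d→1942-12-20) -> 95
;; kalendar.pin(d→1782-11-03) -> 1782-11-03
;; kalendar.pin(d→~it) -> 1782-11-03
;; kalendar.weekday() -> Sunday
;; kalendar.drift(n→-60) -> 1782-09-04
;; kalendar.monthend() -> 1782-09-30
;; kalendar.pin(d→1999-12-28) -> 1999-12-28
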